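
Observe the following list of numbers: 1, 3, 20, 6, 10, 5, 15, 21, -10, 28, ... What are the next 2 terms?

36, -25

Reading positions in blocks of 3 reveals the pattern AAB — 2 tracks woven together.
Track A is 1, 3, 6, 10, 15, 21, 28, which is triangular numbers n(n+1)/2 for n = 1, 2, ….
Track B is 20, 5, -10, which is arithmetic, step −15.
Term 11 comes from track A (its 8th entry): 36.
The 12th slot belongs to track B; its 4th term is -25.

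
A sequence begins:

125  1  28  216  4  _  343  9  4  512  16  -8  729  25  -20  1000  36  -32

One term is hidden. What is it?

Split by position mod 3 into 3 tracks.
Subsequence A is 125, 216, 343, 512, 729, 1000, which is the cubes 5³, 6³, 7³, ….
Subsequence B is 1, 4, 9, 16, 25, 36, which is consecutive squares n² from n = 1.
Subsequence C is 28, ?, 4, -8, -20, -32, which is arithmetic with common difference −12.
So the missing entry in subsequence C is 16.

16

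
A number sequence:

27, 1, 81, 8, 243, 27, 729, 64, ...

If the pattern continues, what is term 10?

Odd-indexed and even-indexed terms follow separate rules.
Track A is 27, 81, 243, 729, which is powers of 3.
Track B is 1, 8, 27, 64, which is the cubes 1³, 2³, 3³, ….
Term 10 comes from track B (its 5th entry): 125.

125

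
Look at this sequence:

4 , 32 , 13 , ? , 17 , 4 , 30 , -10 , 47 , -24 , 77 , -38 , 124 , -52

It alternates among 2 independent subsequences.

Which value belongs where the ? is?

Odd-indexed and even-indexed terms follow separate rules.
Track A is 4, 13, 17, 30, 47, 77, 124, which is a Fibonacci-like recurrence a_n = a_{n-1} + a_{n-2}.
Track B is 32, ?, 4, -10, -24, -38, -52, which is arithmetic with common difference −14.
Track B's pattern makes the blank 18.

18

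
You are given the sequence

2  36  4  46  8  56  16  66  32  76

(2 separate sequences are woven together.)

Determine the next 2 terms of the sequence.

64, 86

The terms cycle through 2 interleaved subsequences.
Track A = 2, 4, 8, 16, 32: powers 2^1, 2^2, 2^3, ….
Track B = 36, 46, 56, 66, 76: linear: a_n = 26 + 10·n.
The 11th slot belongs to track A; its 6th term is 64.
The 12th slot belongs to track B; its 6th term is 86.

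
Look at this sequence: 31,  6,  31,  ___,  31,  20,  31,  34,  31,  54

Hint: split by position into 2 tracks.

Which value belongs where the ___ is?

The terms cycle through 2 interleaved subsequences.
Track A = 31, 31, 31, 31, 31: always 31.
Track B = 6, ?, 20, 34, 54: each term equals the sum of the previous two.
The gap is track B's term 2; the rule gives 14.

14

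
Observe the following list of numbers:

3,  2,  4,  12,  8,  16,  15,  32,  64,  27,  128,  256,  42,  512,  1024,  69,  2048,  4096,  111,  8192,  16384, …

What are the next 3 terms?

180, 32768, 65536

The slot pattern repeats as ABB (period 3), so there are 2 interleaved tracks.
Stream A = 3, 12, 15, 27, 42, 69, 111: each term equals the sum of the previous two.
Stream B = 2, 4, 8, 16, 32, 64, 128, 256, 512, 1024, 2048, 4096, 8192, 16384: powers 2^1, 2^2, 2^3, ….
Term 22 comes from stream A (its 8th entry): 180.
Position 23 → stream B, term 15 = 32768.
The 24th slot belongs to stream B; its 16th term is 65536.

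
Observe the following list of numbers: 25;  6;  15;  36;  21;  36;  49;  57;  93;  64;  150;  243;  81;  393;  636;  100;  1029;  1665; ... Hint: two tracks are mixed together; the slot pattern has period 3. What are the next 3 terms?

The slot pattern repeats as ABB (period 3), so there are 2 interleaved tracks.
Track A = 25, 36, 49, 64, 81, 100: consecutive squares n² from n = 5.
Track B = 6, 15, 21, 36, 57, 93, 150, 243, 393, 636, 1029, 1665: each term equals the sum of the previous two.
Position 19 falls in track A as its term 7, giving 121.
The 20th slot belongs to track B; its 13th term is 2694.
Term 21 comes from track B (its 14th entry): 4359.

121, 2694, 4359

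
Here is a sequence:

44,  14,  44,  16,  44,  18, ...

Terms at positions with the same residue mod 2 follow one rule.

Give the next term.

44

Taking every 2nd term gives 2 separate tracks.
Subsequence A: 44, 44, 44 (constant 44).
Subsequence B: 14, 16, 18 (adding 2 each time).
Term 7 comes from subsequence A (its 4th entry): 44.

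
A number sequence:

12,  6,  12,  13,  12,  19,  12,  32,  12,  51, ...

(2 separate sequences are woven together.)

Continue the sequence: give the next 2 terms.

Taking every 2nd term gives 2 separate tracks.
Track A: 12, 12, 12, 12, 12 (always 12).
Track B: 6, 13, 19, 32, 51 (Fibonacci-style (each term is the sum of the two before it)).
Position 11 → track A, term 6 = 12.
Position 12 → track B, term 6 = 83.

12, 83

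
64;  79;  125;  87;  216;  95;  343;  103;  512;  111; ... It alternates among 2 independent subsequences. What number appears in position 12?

119

Split by position mod 2 into 2 tracks.
Track A: 64, 125, 216, 343, 512 — the cubes 4³, 5³, 6³, ….
Track B: 79, 87, 95, 103, 111 — arithmetic with common difference +8.
Position 12 falls in track B as its term 6, giving 119.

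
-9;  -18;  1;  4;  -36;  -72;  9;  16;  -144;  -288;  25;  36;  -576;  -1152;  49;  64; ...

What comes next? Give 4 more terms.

Positions follow the repeating pattern AABB; grouping by letter gives 2 tracks.
Track A: -9, -18, -36, -72, -144, -288, -576, -1152 (geometric with ratio 2).
Track B: 1, 4, 9, 16, 25, 36, 49, 64 (perfect squares starting at 1²).
The 17th slot belongs to track A; its 9th term is -2304.
The 18th slot belongs to track A; its 10th term is -4608.
Position 19 falls in track B as its term 9, giving 81.
Term 20 comes from track B (its 10th entry): 100.

-2304, -4608, 81, 100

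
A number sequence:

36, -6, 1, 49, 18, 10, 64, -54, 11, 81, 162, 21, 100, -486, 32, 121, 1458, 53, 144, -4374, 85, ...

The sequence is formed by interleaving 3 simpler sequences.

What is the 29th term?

118098

The terms cycle through 3 interleaved subsequences.
Stream A: 36, 49, 64, 81, 100, 121, 144 — consecutive squares n² from n = 6.
Stream B: -6, 18, -54, 162, -486, 1458, -4374 — geometric, ×-3 each step.
Stream C: 1, 10, 11, 21, 32, 53, 85 — Fibonacci-style (each term is the sum of the two before it).
Term 29 comes from stream B (its 10th entry): 118098.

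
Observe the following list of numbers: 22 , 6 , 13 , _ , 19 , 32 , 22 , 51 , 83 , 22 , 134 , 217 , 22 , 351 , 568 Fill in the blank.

22

Positions follow the repeating pattern ABB; grouping by letter gives 2 tracks.
Track A: 22, ?, 22, 22, 22 (the constant sequence 22).
Track B: 6, 13, 19, 32, 51, 83, 134, 217, 351, 568 (Fibonacci-style (each term is the sum of the two before it)).
The gap is track A's term 2; the rule gives 22.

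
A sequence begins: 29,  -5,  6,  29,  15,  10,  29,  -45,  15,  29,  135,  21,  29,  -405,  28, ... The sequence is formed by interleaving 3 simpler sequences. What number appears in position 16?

29

Read the sequence 3 terms at a time; column i is its own pattern.
Stream A: 29, 29, 29, 29, 29 — constant 29.
Stream B: -5, 15, -45, 135, -405 — geometric, ×-3 each step.
Stream C: 6, 10, 15, 21, 28 — triangular numbers starting at T_3.
Position 16 falls in stream A as its term 6, giving 29.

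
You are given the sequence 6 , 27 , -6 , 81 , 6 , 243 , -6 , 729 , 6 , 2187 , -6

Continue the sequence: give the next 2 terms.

Split by position mod 2 into 2 tracks.
Subsequence A: 6, -6, 6, -6, 6, -6 (oscillating between 6 and -6).
Subsequence B: 27, 81, 243, 729, 2187 (powers of 3).
The 12th slot belongs to subsequence B; its 6th term is 6561.
The 13th slot belongs to subsequence A; its 7th term is 6.

6561, 6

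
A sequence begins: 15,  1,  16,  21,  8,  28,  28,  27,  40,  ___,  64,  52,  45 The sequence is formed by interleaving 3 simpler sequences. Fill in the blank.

Read the sequence 3 terms at a time; column i is its own pattern.
Track A: 15, 21, 28, ?, 45 (triangular numbers starting at T_5).
Track B: 1, 8, 27, 64 (perfect cubes starting at 1³).
Track C: 16, 28, 40, 52 (adding 12 each time).
So the missing entry in track A is 36.

36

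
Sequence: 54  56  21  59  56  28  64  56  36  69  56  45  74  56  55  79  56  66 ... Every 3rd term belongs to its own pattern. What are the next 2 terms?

Taking every 3rd term gives 3 separate tracks.
Track A: 54, 59, 64, 69, 74, 79 — linear: a_n = 49 + 5·n.
Track B: 56, 56, 56, 56, 56, 56 — always 56.
Track C: 21, 28, 36, 45, 55, 66 — the triangular numbers T_6, T_7, ….
Position 19 falls in track A as its term 7, giving 84.
Term 20 comes from track B (its 7th entry): 56.

84, 56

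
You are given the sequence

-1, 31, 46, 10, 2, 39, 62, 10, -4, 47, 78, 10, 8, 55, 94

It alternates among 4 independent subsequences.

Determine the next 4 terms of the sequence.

Taking every 4th term gives 4 separate tracks.
Track A = -1, 2, -4, 8: multiplying by -2 each time.
Track B = 31, 39, 47, 55: adding 8 each time.
Track C = 46, 62, 78, 94: arithmetic with common difference +16.
Track D = 10, 10, 10: the constant sequence 10.
The 16th slot belongs to track D; its 4th term is 10.
Term 17 comes from track A (its 5th entry): -16.
The 18th slot belongs to track B; its 5th term is 63.
Position 19 falls in track C as its term 5, giving 110.

10, -16, 63, 110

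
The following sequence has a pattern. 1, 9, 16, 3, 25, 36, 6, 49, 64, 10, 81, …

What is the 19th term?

28

Positions follow the repeating pattern ABB; grouping by letter gives 2 tracks.
Track A is 1, 3, 6, 10, which is triangular numbers n(n+1)/2 for n = 1, 2, ….
Track B is 9, 16, 25, 36, 49, 64, 81, which is the squares 3², 4², 5², ….
Position 19 falls in track A as its term 7, giving 28.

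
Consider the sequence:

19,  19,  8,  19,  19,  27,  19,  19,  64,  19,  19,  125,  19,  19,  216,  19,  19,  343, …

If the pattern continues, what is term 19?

The slot pattern repeats as AAB (period 3), so there are 2 interleaved tracks.
Subsequence A = 19, 19, 19, 19, 19, 19, 19, 19, 19, 19, 19, 19: always 19.
Subsequence B = 8, 27, 64, 125, 216, 343: consecutive cubes n³ from n = 2.
Term 19 comes from subsequence A (its 13th entry): 19.

19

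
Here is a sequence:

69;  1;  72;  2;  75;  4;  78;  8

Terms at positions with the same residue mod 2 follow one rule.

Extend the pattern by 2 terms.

The terms cycle through 2 interleaved subsequences.
Stream A is 69, 72, 75, 78, which is adding 3 each time.
Stream B is 1, 2, 4, 8, which is powers of 2.
Position 9 falls in stream A as its term 5, giving 81.
Position 10 → stream B, term 5 = 16.

81, 16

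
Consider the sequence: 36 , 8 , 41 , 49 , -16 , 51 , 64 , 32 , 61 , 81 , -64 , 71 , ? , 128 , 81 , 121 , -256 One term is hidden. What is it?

The terms cycle through 3 interleaved subsequences.
Subsequence A: 36, 49, 64, 81, ?, 121 (the squares 6², 7², 8², …).
Subsequence B: 8, -16, 32, -64, 128, -256 (geometric with ratio -2).
Subsequence C: 41, 51, 61, 71, 81 (adding 10 each time).
The gap is subsequence A's term 5; the rule gives 100.

100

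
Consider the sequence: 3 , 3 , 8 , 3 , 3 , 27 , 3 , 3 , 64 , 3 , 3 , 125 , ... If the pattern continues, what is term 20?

Reading positions in blocks of 3 reveals the pattern AAB — 2 tracks woven together.
Track A: 3, 3, 3, 3, 3, 3, 3, 3 (the constant sequence 3).
Track B: 8, 27, 64, 125 (perfect cubes starting at 2³).
Term 20 comes from track A (its 14th entry): 3.

3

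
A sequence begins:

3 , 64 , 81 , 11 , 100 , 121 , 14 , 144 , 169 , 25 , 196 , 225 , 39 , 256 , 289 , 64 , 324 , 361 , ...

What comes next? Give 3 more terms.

103, 400, 441

The slot pattern repeats as ABB (period 3), so there are 2 interleaved tracks.
Stream A is 3, 11, 14, 25, 39, 64, which is a Fibonacci-like recurrence a_n = a_{n-1} + a_{n-2}.
Stream B is 64, 81, 100, 121, 144, 169, 196, 225, 256, 289, 324, 361, which is consecutive squares n² from n = 8.
Position 19 → stream A, term 7 = 103.
Position 20 falls in stream B as its term 13, giving 400.
Position 21 falls in stream B as its term 14, giving 441.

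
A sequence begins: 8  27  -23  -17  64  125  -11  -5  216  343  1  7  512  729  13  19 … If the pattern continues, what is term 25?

Positions follow the repeating pattern AABB; grouping by letter gives 2 tracks.
Track A: 8, 27, 64, 125, 216, 343, 512, 729 — the cubes 2³, 3³, 4³, ….
Track B: -23, -17, -11, -5, 1, 7, 13, 19 — adding 6 each time.
Position 25 → track A, term 13 = 2744.

2744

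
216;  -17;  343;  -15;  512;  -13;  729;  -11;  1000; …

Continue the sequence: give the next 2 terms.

-9, 1331

Split by position mod 2 into 2 tracks.
Track A is 216, 343, 512, 729, 1000, which is the cubes 6³, 7³, 8³, ….
Track B is -17, -15, -13, -11, which is linear: a_n = -19 + 2·n.
Position 10 → track B, term 5 = -9.
Term 11 comes from track A (its 6th entry): 1331.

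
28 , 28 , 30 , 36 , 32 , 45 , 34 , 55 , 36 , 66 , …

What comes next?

38

The terms cycle through 2 interleaved subsequences.
Subsequence A is 28, 30, 32, 34, 36, which is arithmetic with common difference +2.
Subsequence B is 28, 36, 45, 55, 66, which is triangular numbers n(n+1)/2 for n = 7, 8, ….
Term 11 comes from subsequence A (its 6th entry): 38.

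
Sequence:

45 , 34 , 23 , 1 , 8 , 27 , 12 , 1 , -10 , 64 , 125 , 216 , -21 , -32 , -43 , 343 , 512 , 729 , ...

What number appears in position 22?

1000

The slot pattern repeats as AAABBB (period 6), so there are 2 interleaved tracks.
Track A: 45, 34, 23, 12, 1, -10, -21, -32, -43. Linear: a_n = 56 − 11·n.
Track B: 1, 8, 27, 64, 125, 216, 343, 512, 729. The cubes 1³, 2³, 3³, ….
The 22nd slot belongs to track B; its 10th term is 1000.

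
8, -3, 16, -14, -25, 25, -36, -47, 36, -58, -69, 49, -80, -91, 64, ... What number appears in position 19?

-124

Positions follow the repeating pattern AAB; grouping by letter gives 2 tracks.
Subsequence A: 8, -3, -14, -25, -36, -47, -58, -69, -80, -91 (subtracting 11 each time).
Subsequence B: 16, 25, 36, 49, 64 (the squares 4², 5², 6², …).
Term 19 comes from subsequence A (its 13th entry): -124.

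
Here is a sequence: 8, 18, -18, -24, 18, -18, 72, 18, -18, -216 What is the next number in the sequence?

Reading positions in blocks of 3 reveals the pattern ABB — 2 tracks woven together.
Track A: 8, -24, 72, -216 — a geometric progression (common ratio -3).
Track B: 18, -18, 18, -18, 18, -18 — alternating ±18.
Position 11 falls in track B as its term 7, giving 18.

18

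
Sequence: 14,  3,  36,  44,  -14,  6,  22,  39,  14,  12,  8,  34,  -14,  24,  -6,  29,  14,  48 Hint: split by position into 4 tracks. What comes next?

-20

Taking every 4th term gives 4 separate tracks.
Track A is 14, -14, 14, -14, 14, which is oscillating between 14 and -14.
Track B is 3, 6, 12, 24, 48, which is a geometric progression (common ratio 2).
Track C is 36, 22, 8, -6, which is arithmetic with common difference −14.
Track D is 44, 39, 34, 29, which is subtracting 5 each time.
The 19th slot belongs to track C; its 5th term is -20.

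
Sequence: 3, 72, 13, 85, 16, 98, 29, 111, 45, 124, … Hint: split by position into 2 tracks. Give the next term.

Taking every 2nd term gives 2 separate tracks.
Stream A = 3, 13, 16, 29, 45: a Fibonacci-like recurrence a_n = a_{n-1} + a_{n-2}.
Stream B = 72, 85, 98, 111, 124: arithmetic, step +13.
Position 11 falls in stream A as its term 6, giving 74.

74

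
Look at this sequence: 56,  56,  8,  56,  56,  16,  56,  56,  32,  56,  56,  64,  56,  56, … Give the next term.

Reading positions in blocks of 3 reveals the pattern AAB — 2 tracks woven together.
Stream A: 56, 56, 56, 56, 56, 56, 56, 56, 56, 56 (constant 56).
Stream B: 8, 16, 32, 64 (powers 2^3, 2^4, 2^5, …).
Term 15 comes from stream B (its 5th entry): 128.

128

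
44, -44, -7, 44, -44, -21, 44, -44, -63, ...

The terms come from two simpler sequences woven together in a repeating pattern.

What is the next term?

Reading positions in blocks of 3 reveals the pattern AAB — 2 tracks woven together.
Subsequence A: 44, -44, 44, -44, 44, -44 — oscillating between 44 and -44.
Subsequence B: -7, -21, -63 — a geometric progression (common ratio 3).
The 10th slot belongs to subsequence A; its 7th term is 44.

44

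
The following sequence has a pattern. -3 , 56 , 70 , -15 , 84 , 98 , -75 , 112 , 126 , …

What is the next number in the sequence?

-375

Reading positions in blocks of 3 reveals the pattern ABB — 2 tracks woven together.
Stream A is -3, -15, -75, which is a geometric progression (common ratio 5).
Stream B is 56, 70, 84, 98, 112, 126, which is linear: a_n = 42 + 14·n.
Position 10 → stream A, term 4 = -375.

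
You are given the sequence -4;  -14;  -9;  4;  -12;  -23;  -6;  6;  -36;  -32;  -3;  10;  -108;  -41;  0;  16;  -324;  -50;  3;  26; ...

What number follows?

-972

Read the sequence 4 terms at a time; column i is its own pattern.
Track A: -4, -12, -36, -108, -324 (a geometric progression (common ratio 3)).
Track B: -14, -23, -32, -41, -50 (subtracting 9 each time).
Track C: -9, -6, -3, 0, 3 (linear: a_n = -12 + 3·n).
Track D: 4, 6, 10, 16, 26 (a Fibonacci-like recurrence a_n = a_{n-1} + a_{n-2}).
Position 21 → track A, term 6 = -972.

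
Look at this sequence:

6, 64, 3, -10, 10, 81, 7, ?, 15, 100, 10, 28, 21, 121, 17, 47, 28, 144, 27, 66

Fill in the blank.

9

The terms cycle through 4 interleaved subsequences.
Track A: 6, 10, 15, 21, 28 (triangular numbers starting at T_3).
Track B: 64, 81, 100, 121, 144 (the squares 8², 9², 10², …).
Track C: 3, 7, 10, 17, 27 (Fibonacci-style (each term is the sum of the two before it)).
Track D: -10, ?, 28, 47, 66 (adding 19 each time).
The gap is track D's term 2; the rule gives 9.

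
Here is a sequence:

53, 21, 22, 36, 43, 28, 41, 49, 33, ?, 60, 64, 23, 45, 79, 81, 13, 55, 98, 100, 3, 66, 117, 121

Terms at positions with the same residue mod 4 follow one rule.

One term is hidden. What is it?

36

Read the sequence 4 terms at a time; column i is its own pattern.
Stream A: 53, 43, 33, 23, 13, 3. Linear: a_n = 63 − 10·n.
Stream B: 21, 28, ?, 45, 55, 66. The triangular numbers T_6, T_7, ….
Stream C: 22, 41, 60, 79, 98, 117. Arithmetic with common difference +19.
Stream D: 36, 49, 64, 81, 100, 121. The squares 6², 7², 8², ….
The gap is stream B's term 3; the rule gives 36.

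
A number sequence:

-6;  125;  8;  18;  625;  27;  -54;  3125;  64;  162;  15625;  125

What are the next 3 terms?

-486, 78125, 216

Taking every 3rd term gives 3 separate tracks.
Subsequence A: -6, 18, -54, 162 — geometric with ratio -3.
Subsequence B: 125, 625, 3125, 15625 — powers of 5.
Subsequence C: 8, 27, 64, 125 — consecutive cubes n³ from n = 2.
Term 13 comes from subsequence A (its 5th entry): -486.
The 14th slot belongs to subsequence B; its 5th term is 78125.
Position 15 falls in subsequence C as its term 5, giving 216.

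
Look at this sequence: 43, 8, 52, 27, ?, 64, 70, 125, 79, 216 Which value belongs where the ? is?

Positions 1, 3, 5, … form one subsequence and positions 2, 4, 6, … form another.
Subsequence A: 43, 52, ?, 70, 79 (arithmetic with common difference +9).
Subsequence B: 8, 27, 64, 125, 216 (consecutive cubes n³ from n = 2).
Subsequence A's pattern makes the blank 61.

61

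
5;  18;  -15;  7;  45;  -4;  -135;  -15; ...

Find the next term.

405

Positions 1, 3, 5, … form one subsequence and positions 2, 4, 6, … form another.
Track A: 5, -15, 45, -135. A geometric progression (common ratio -3).
Track B: 18, 7, -4, -15. Linear: a_n = 29 − 11·n.
Position 9 falls in track A as its term 5, giving 405.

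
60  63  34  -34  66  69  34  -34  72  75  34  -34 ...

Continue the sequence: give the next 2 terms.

78, 81

Positions follow the repeating pattern AABB; grouping by letter gives 2 tracks.
Track A: 60, 63, 66, 69, 72, 75. Linear: a_n = 57 + 3·n.
Track B: 34, -34, 34, -34, 34, -34. Alternating ±34.
Position 13 falls in track A as its term 7, giving 78.
The 14th slot belongs to track A; its 8th term is 81.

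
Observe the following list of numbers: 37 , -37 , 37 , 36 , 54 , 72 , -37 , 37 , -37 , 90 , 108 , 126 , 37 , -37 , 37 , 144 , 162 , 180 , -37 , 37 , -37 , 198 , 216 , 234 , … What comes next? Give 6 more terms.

37, -37, 37, 252, 270, 288

Reading positions in blocks of 6 reveals the pattern AAABBB — 2 tracks woven together.
Stream A is 37, -37, 37, -37, 37, -37, 37, -37, 37, -37, 37, -37, which is oscillating between 37 and -37.
Stream B is 36, 54, 72, 90, 108, 126, 144, 162, 180, 198, 216, 234, which is adding 18 each time.
Position 25 → stream A, term 13 = 37.
The 26th slot belongs to stream A; its 14th term is -37.
The 27th slot belongs to stream A; its 15th term is 37.
Position 28 falls in stream B as its term 13, giving 252.
The 29th slot belongs to stream B; its 14th term is 270.
Term 30 comes from stream B (its 15th entry): 288.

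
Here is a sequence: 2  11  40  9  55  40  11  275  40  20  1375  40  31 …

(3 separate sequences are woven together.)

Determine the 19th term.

Read the sequence 3 terms at a time; column i is its own pattern.
Stream A: 2, 9, 11, 20, 31 — a Fibonacci-like recurrence a_n = a_{n-1} + a_{n-2}.
Stream B: 11, 55, 275, 1375 — a geometric progression (common ratio 5).
Stream C: 40, 40, 40, 40 — constant 40.
Position 19 → stream A, term 7 = 82.

82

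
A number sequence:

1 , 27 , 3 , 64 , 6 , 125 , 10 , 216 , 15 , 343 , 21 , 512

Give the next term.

Split by position mod 2 into 2 tracks.
Track A: 1, 3, 6, 10, 15, 21 — triangular numbers starting at T_1.
Track B: 27, 64, 125, 216, 343, 512 — perfect cubes starting at 3³.
The 13th slot belongs to track A; its 7th term is 28.

28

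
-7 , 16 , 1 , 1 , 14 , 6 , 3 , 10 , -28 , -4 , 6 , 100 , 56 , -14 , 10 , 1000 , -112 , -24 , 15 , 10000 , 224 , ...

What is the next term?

-34

Read the sequence 4 terms at a time; column i is its own pattern.
Track A = -7, 14, -28, 56, -112, 224: geometric, ×-2 each step.
Track B = 16, 6, -4, -14, -24: subtracting 10 each time.
Track C = 1, 3, 6, 10, 15: triangular numbers starting at T_1.
Track D = 1, 10, 100, 1000, 10000: powers of 10.
Position 22 falls in track B as its term 6, giving -34.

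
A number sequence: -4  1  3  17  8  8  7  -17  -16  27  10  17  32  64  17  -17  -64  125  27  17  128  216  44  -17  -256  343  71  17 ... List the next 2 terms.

Read the sequence 4 terms at a time; column i is its own pattern.
Track A: -4, 8, -16, 32, -64, 128, -256 — geometric, ×-2 each step.
Track B: 1, 8, 27, 64, 125, 216, 343 — the cubes 1³, 2³, 3³, ….
Track C: 3, 7, 10, 17, 27, 44, 71 — Fibonacci-style (each term is the sum of the two before it).
Track D: 17, -17, 17, -17, 17, -17, 17 — oscillating between 17 and -17.
Position 29 falls in track A as its term 8, giving 512.
The 30th slot belongs to track B; its 8th term is 512.

512, 512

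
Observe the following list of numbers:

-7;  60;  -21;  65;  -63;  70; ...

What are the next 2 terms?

-189, 75

Taking every 2nd term gives 2 separate tracks.
Subsequence A: -7, -21, -63 — geometric with ratio 3.
Subsequence B: 60, 65, 70 — arithmetic with common difference +5.
Term 7 comes from subsequence A (its 4th entry): -189.
Position 8 → subsequence B, term 4 = 75.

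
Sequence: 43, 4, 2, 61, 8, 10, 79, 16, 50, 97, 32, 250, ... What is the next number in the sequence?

115

Split by position mod 3: positions 1, 4, 7, … form one track, and each other residue class forms its own.
Stream A: 43, 61, 79, 97 — arithmetic, step +18.
Stream B: 4, 8, 16, 32 — successive powers of 2.
Stream C: 2, 10, 50, 250 — a geometric progression (common ratio 5).
Term 13 comes from stream A (its 5th entry): 115.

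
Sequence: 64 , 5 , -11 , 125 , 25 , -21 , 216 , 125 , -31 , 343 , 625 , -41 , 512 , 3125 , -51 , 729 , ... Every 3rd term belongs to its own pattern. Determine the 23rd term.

390625

Split by position mod 3 into 3 tracks.
Track A is 64, 125, 216, 343, 512, 729, which is perfect cubes starting at 4³.
Track B is 5, 25, 125, 625, 3125, which is powers of 5.
Track C is -11, -21, -31, -41, -51, which is subtracting 10 each time.
Position 23 → track B, term 8 = 390625.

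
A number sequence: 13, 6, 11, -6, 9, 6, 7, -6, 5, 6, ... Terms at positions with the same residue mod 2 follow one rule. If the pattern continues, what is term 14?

Taking every 2nd term gives 2 separate tracks.
Track A: 13, 11, 9, 7, 5 (arithmetic, step −2).
Track B: 6, -6, 6, -6, 6 (oscillating between 6 and -6).
Term 14 comes from track B (its 7th entry): 6.

6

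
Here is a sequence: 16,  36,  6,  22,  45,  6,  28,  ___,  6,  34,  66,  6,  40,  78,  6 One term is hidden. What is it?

55

Split by position mod 3 into 3 tracks.
Subsequence A: 16, 22, 28, 34, 40 — adding 6 each time.
Subsequence B: 36, 45, ?, 66, 78 — triangular numbers starting at T_8.
Subsequence C: 6, 6, 6, 6, 6 — the constant sequence 6.
The gap is subsequence B's term 3; the rule gives 55.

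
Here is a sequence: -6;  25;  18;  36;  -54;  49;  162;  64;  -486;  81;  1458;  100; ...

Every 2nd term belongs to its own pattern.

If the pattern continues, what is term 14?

121

The terms cycle through 2 interleaved subsequences.
Track A = -6, 18, -54, 162, -486, 1458: a geometric progression (common ratio -3).
Track B = 25, 36, 49, 64, 81, 100: perfect squares starting at 5².
Position 14 → track B, term 7 = 121.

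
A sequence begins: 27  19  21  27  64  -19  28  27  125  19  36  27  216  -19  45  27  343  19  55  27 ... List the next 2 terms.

512, -19

Read the sequence 4 terms at a time; column i is its own pattern.
Subsequence A: 27, 64, 125, 216, 343 — the cubes 3³, 4³, 5³, ….
Subsequence B: 19, -19, 19, -19, 19 — the oscillation 19·(−1)^(n+1).
Subsequence C: 21, 28, 36, 45, 55 — triangular numbers starting at T_6.
Subsequence D: 27, 27, 27, 27, 27 — constant 27.
The 21st slot belongs to subsequence A; its 6th term is 512.
Term 22 comes from subsequence B (its 6th entry): -19.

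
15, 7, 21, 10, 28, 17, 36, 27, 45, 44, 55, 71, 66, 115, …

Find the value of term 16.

186

Positions 1, 3, 5, … form one subsequence and positions 2, 4, 6, … form another.
Track A: 15, 21, 28, 36, 45, 55, 66 — triangular numbers starting at T_5.
Track B: 7, 10, 17, 27, 44, 71, 115 — each term equals the sum of the previous two.
Position 16 falls in track B as its term 8, giving 186.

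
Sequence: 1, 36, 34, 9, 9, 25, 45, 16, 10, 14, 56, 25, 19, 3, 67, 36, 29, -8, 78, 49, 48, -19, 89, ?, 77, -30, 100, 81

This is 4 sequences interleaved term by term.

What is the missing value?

64

Read the sequence 4 terms at a time; column i is its own pattern.
Stream A: 1, 9, 10, 19, 29, 48, 77. A Fibonacci-like recurrence a_n = a_{n-1} + a_{n-2}.
Stream B: 36, 25, 14, 3, -8, -19, -30. Arithmetic, step −11.
Stream C: 34, 45, 56, 67, 78, 89, 100. Arithmetic with common difference +11.
Stream D: 9, 16, 25, 36, 49, ?, 81. The squares 3², 4², 5², ….
Stream D's pattern makes the blank 64.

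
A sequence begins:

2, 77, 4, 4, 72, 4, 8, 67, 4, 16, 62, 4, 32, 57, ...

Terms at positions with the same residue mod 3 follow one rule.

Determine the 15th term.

4

Split by position mod 3: positions 1, 4, 7, … form one track, and each other residue class forms its own.
Subsequence A: 2, 4, 8, 16, 32 — powers 2^1, 2^2, 2^3, ….
Subsequence B: 77, 72, 67, 62, 57 — arithmetic, step −5.
Subsequence C: 4, 4, 4, 4 — the constant sequence 4.
Position 15 → subsequence C, term 5 = 4.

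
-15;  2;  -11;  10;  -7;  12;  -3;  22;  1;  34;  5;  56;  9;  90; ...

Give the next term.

Taking every 2nd term gives 2 separate tracks.
Subsequence A = -15, -11, -7, -3, 1, 5, 9: linear: a_n = -19 + 4·n.
Subsequence B = 2, 10, 12, 22, 34, 56, 90: a Fibonacci-like recurrence a_n = a_{n-1} + a_{n-2}.
The 15th slot belongs to subsequence A; its 8th term is 13.

13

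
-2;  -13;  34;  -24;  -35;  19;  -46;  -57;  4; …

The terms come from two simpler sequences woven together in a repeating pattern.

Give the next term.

The slot pattern repeats as AAB (period 3), so there are 2 interleaved tracks.
Stream A is -2, -13, -24, -35, -46, -57, which is linear: a_n = 9 − 11·n.
Stream B is 34, 19, 4, which is arithmetic, step −15.
Term 10 comes from stream A (its 7th entry): -68.

-68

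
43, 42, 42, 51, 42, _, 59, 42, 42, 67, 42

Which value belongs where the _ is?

The slot pattern repeats as ABB (period 3), so there are 2 interleaved tracks.
Stream A is 43, 51, 59, 67, which is adding 8 each time.
Stream B is 42, 42, 42, ?, 42, 42, 42, which is constant 42.
Filling stream B at index 4 by its rule yields 42.

42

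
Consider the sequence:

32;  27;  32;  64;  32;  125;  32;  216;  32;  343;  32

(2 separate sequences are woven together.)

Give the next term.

512

Taking every 2nd term gives 2 separate tracks.
Track A is 32, 32, 32, 32, 32, 32, which is constant 32.
Track B is 27, 64, 125, 216, 343, which is perfect cubes starting at 3³.
Term 12 comes from track B (its 6th entry): 512.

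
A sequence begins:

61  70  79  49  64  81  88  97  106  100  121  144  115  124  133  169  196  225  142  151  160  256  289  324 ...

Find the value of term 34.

Reading positions in blocks of 6 reveals the pattern AAABBB — 2 tracks woven together.
Track A: 61, 70, 79, 88, 97, 106, 115, 124, 133, 142, 151, 160 (arithmetic, step +9).
Track B: 49, 64, 81, 100, 121, 144, 169, 196, 225, 256, 289, 324 (consecutive squares n² from n = 7).
Position 34 → track B, term 16 = 484.

484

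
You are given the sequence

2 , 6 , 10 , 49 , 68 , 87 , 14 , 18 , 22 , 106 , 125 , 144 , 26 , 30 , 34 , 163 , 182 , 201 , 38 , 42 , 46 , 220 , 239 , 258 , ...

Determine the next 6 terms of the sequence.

Positions follow the repeating pattern AAABBB; grouping by letter gives 2 tracks.
Stream A: 2, 6, 10, 14, 18, 22, 26, 30, 34, 38, 42, 46 (arithmetic, step +4).
Stream B: 49, 68, 87, 106, 125, 144, 163, 182, 201, 220, 239, 258 (arithmetic with common difference +19).
The 25th slot belongs to stream A; its 13th term is 50.
Position 26 falls in stream A as its term 14, giving 54.
Position 27 falls in stream A as its term 15, giving 58.
The 28th slot belongs to stream B; its 13th term is 277.
Position 29 → stream B, term 14 = 296.
Position 30 → stream B, term 15 = 315.

50, 54, 58, 277, 296, 315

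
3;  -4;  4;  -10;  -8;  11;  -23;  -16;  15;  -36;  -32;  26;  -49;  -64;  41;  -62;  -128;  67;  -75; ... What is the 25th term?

The terms cycle through 3 interleaved subsequences.
Track A: 3, -10, -23, -36, -49, -62, -75 — subtracting 13 each time.
Track B: -4, -8, -16, -32, -64, -128 — geometric with ratio 2.
Track C: 4, 11, 15, 26, 41, 67 — Fibonacci-style (each term is the sum of the two before it).
Position 25 falls in track A as its term 9, giving -101.

-101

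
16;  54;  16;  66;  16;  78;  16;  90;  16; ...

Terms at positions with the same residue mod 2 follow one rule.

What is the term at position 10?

102

Split by position mod 2 into 2 tracks.
Subsequence A = 16, 16, 16, 16, 16: constant 16.
Subsequence B = 54, 66, 78, 90: adding 12 each time.
The 10th slot belongs to subsequence B; its 5th term is 102.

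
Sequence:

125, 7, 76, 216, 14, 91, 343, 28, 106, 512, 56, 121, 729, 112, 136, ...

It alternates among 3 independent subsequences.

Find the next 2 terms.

1000, 224

Split by position mod 3: positions 1, 4, 7, … form one track, and each other residue class forms its own.
Track A: 125, 216, 343, 512, 729 — the cubes 5³, 6³, 7³, ….
Track B: 7, 14, 28, 56, 112 — multiplying by 2 each time.
Track C: 76, 91, 106, 121, 136 — arithmetic, step +15.
Term 16 comes from track A (its 6th entry): 1000.
Position 17 falls in track B as its term 6, giving 224.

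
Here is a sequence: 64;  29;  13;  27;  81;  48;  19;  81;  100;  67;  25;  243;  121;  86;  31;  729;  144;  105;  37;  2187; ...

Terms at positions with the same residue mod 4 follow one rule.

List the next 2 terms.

Split by position mod 4 into 4 tracks.
Subsequence A: 64, 81, 100, 121, 144 — perfect squares starting at 8².
Subsequence B: 29, 48, 67, 86, 105 — arithmetic with common difference +19.
Subsequence C: 13, 19, 25, 31, 37 — arithmetic with common difference +6.
Subsequence D: 27, 81, 243, 729, 2187 — powers 3^3, 3^4, 3^5, ….
Term 21 comes from subsequence A (its 6th entry): 169.
Term 22 comes from subsequence B (its 6th entry): 124.

169, 124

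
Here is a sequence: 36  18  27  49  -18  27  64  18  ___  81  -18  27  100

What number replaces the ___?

Taking every 3rd term gives 3 separate tracks.
Track A is 36, 49, 64, 81, 100, which is perfect squares starting at 6².
Track B is 18, -18, 18, -18, which is the oscillation 18·(−1)^(n+1).
Track C is 27, 27, ?, 27, which is the constant sequence 27.
So the missing entry in track C is 27.

27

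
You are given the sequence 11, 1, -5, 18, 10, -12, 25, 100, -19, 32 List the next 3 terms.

1000, -26, 39

Read the sequence 3 terms at a time; column i is its own pattern.
Track A is 11, 18, 25, 32, which is linear: a_n = 4 + 7·n.
Track B is 1, 10, 100, which is powers of 10.
Track C is -5, -12, -19, which is subtracting 7 each time.
The 11th slot belongs to track B; its 4th term is 1000.
Position 12 falls in track C as its term 4, giving -26.
Position 13 → track A, term 5 = 39.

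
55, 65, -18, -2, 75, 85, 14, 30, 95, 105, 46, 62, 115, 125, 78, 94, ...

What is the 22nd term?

Positions follow the repeating pattern AABB; grouping by letter gives 2 tracks.
Track A = 55, 65, 75, 85, 95, 105, 115, 125: linear: a_n = 45 + 10·n.
Track B = -18, -2, 14, 30, 46, 62, 78, 94: arithmetic, step +16.
Position 22 falls in track A as its term 12, giving 165.

165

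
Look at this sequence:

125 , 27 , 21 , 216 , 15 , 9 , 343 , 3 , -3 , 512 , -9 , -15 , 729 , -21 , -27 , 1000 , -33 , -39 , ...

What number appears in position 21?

Positions follow the repeating pattern ABB; grouping by letter gives 2 tracks.
Track A: 125, 216, 343, 512, 729, 1000. The cubes 5³, 6³, 7³, ….
Track B: 27, 21, 15, 9, 3, -3, -9, -15, -21, -27, -33, -39. Arithmetic with common difference −6.
Term 21 comes from track B (its 14th entry): -51.

-51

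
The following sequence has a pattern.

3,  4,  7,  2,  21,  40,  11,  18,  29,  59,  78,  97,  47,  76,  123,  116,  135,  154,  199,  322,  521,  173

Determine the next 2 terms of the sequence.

192, 211

Positions follow the repeating pattern AAABBB; grouping by letter gives 2 tracks.
Track A = 3, 4, 7, 11, 18, 29, 47, 76, 123, 199, 322, 521: each term equals the sum of the previous two.
Track B = 2, 21, 40, 59, 78, 97, 116, 135, 154, 173: arithmetic with common difference +19.
Position 23 falls in track B as its term 11, giving 192.
Term 24 comes from track B (its 12th entry): 211.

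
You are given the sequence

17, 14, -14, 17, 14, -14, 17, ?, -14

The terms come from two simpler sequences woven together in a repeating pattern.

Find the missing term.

The slot pattern repeats as ABB (period 3), so there are 2 interleaved tracks.
Track A = 17, 17, 17: always 17.
Track B = 14, -14, 14, -14, ?, -14: oscillating between 14 and -14.
Filling track B at index 5 by its rule yields 14.

14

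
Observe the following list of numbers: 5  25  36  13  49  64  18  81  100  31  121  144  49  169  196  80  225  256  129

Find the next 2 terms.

289, 324

The slot pattern repeats as ABB (period 3), so there are 2 interleaved tracks.
Track A = 5, 13, 18, 31, 49, 80, 129: Fibonacci-style (each term is the sum of the two before it).
Track B = 25, 36, 49, 64, 81, 100, 121, 144, 169, 196, 225, 256: consecutive squares n² from n = 5.
Term 20 comes from track B (its 13th entry): 289.
Position 21 falls in track B as its term 14, giving 324.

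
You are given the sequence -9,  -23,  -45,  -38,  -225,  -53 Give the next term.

-1125

Positions 1, 3, 5, … form one subsequence and positions 2, 4, 6, … form another.
Stream A: -9, -45, -225 — geometric with ratio 5.
Stream B: -23, -38, -53 — arithmetic with common difference −15.
Position 7 falls in stream A as its term 4, giving -1125.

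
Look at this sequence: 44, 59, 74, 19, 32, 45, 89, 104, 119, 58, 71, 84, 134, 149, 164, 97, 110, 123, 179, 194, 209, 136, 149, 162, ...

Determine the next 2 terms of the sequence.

224, 239

Reading positions in blocks of 6 reveals the pattern AAABBB — 2 tracks woven together.
Track A is 44, 59, 74, 89, 104, 119, 134, 149, 164, 179, 194, 209, which is linear: a_n = 29 + 15·n.
Track B is 19, 32, 45, 58, 71, 84, 97, 110, 123, 136, 149, 162, which is adding 13 each time.
The 25th slot belongs to track A; its 13th term is 224.
The 26th slot belongs to track A; its 14th term is 239.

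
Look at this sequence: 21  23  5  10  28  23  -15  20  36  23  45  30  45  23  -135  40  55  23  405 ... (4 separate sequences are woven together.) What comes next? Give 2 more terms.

50, 66

Read the sequence 4 terms at a time; column i is its own pattern.
Track A is 21, 28, 36, 45, 55, which is triangular numbers n(n+1)/2 for n = 6, 7, ….
Track B is 23, 23, 23, 23, 23, which is the constant sequence 23.
Track C is 5, -15, 45, -135, 405, which is multiplying by -3 each time.
Track D is 10, 20, 30, 40, which is arithmetic with common difference +10.
The 20th slot belongs to track D; its 5th term is 50.
Term 21 comes from track A (its 6th entry): 66.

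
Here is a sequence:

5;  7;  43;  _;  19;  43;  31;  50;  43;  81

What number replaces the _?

12

Reading positions in blocks of 3 reveals the pattern AAB — 2 tracks woven together.
Subsequence A is 5, 7, ?, 19, 31, 50, 81, which is Fibonacci-style (each term is the sum of the two before it).
Subsequence B is 43, 43, 43, which is constant 43.
Subsequence A's pattern makes the blank 12.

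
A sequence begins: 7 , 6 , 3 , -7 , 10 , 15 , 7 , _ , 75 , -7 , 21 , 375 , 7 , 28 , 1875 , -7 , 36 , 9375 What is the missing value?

15

Taking every 3rd term gives 3 separate tracks.
Stream A = 7, -7, 7, -7, 7, -7: oscillating between 7 and -7.
Stream B = 6, 10, ?, 21, 28, 36: the triangular numbers T_3, T_4, ….
Stream C = 3, 15, 75, 375, 1875, 9375: multiplying by 5 each time.
The gap is stream B's term 3; the rule gives 15.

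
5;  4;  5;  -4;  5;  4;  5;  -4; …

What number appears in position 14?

Taking every 2nd term gives 2 separate tracks.
Stream A: 5, 5, 5, 5 (constant 5).
Stream B: 4, -4, 4, -4 (alternating ±4).
Position 14 falls in stream B as its term 7, giving 4.

4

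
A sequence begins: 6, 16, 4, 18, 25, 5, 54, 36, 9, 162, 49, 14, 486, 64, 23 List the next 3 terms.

Taking every 3rd term gives 3 separate tracks.
Track A = 6, 18, 54, 162, 486: a geometric progression (common ratio 3).
Track B = 16, 25, 36, 49, 64: perfect squares starting at 4².
Track C = 4, 5, 9, 14, 23: a Fibonacci-like recurrence a_n = a_{n-1} + a_{n-2}.
Position 16 falls in track A as its term 6, giving 1458.
Term 17 comes from track B (its 6th entry): 81.
Position 18 → track C, term 6 = 37.

1458, 81, 37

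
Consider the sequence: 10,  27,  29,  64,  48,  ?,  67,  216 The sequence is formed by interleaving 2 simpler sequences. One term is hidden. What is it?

125

Positions 1, 3, 5, … form one subsequence and positions 2, 4, 6, … form another.
Stream A is 10, 29, 48, 67, which is arithmetic with common difference +19.
Stream B is 27, 64, ?, 216, which is perfect cubes starting at 3³.
Stream B's pattern makes the blank 125.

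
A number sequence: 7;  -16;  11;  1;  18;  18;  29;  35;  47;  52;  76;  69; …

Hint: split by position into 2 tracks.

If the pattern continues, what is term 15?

The terms cycle through 2 interleaved subsequences.
Track A is 7, 11, 18, 29, 47, 76, which is each term equals the sum of the previous two.
Track B is -16, 1, 18, 35, 52, 69, which is linear: a_n = -33 + 17·n.
Position 15 → track A, term 8 = 199.

199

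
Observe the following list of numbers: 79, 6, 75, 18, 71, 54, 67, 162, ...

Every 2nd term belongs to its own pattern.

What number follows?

63

Positions 1, 3, 5, … form one subsequence and positions 2, 4, 6, … form another.
Subsequence A: 79, 75, 71, 67 — arithmetic with common difference −4.
Subsequence B: 6, 18, 54, 162 — multiplying by 3 each time.
Position 9 falls in subsequence A as its term 5, giving 63.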